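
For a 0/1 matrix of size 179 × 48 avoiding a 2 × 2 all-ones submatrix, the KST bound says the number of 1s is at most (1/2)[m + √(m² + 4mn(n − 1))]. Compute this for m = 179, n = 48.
z(179, 48; 2, 2) ≤ (1/2)[179 + √(179² + 4·179·48·47)] = (1/2)[179 + √1647337] = 731.2431

Kővári–Sós–Turán: let r_1, ..., r_179 be the row sums and z = Σ r_i the total number of 1s. Each pair of columns can share at most one row with both entries 1 (else a 2×2 all-ones block appears), so Σ_i C(r_i, 2) ≤ C(48, 2) = 1128. By convexity Σ_i C(r_i, 2) ≥ 179·C(z/179, 2) = z(z − 179)/(2·179), giving z² − 179z − 179·48·47 ≤ 0 and hence z ≤ (1/2)[179 + √(32041 + 4·403824)] = (1/2)[179 + √1647337] ≈ (1/2)(179 + 1283.4863) = 731.2431.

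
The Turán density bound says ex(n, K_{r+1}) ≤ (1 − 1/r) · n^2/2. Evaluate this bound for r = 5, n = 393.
Turán density bound = (4/5) · 393^2/2 = 308898/5 ≈ 61779.6

Turán's theorem: ex(n, K_{r+1}) is achieved by the complete r-partite Turán graph T(n, r) with parts as balanced as possible, and is at most (1 − 1/r) · n^2/2. For r = 5, n = 393: the density bound is (4/5) · 154449/2 = 308898/5 ≈ 61779.6. The integer-valued extremum is e(T(393, 5)) = 61779, which is strictly less than the density bound 308898/5 since 5 ∤ 393 (the parts of T(393, 5) cannot all be equal).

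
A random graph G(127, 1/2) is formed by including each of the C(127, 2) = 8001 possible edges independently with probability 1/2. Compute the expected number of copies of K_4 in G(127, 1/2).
E[# K_4] = C(127, 4) · (1/2)^C(4, 2) = 10334625 / 2^6 = 161478.515625

For each 4-subset S of vertices (there are C(127, 4) = 10334625 such S), let X_S = 1 if S induces a K_4 (all C(4, 2) = 6 edges present). Then P(X_S = 1) = (1/2)^6 = 1/64. By linearity of expectation, E[# K_4] = C(127, 4) · (1/2)^6 = 10334625 / 64 = 161478.515625.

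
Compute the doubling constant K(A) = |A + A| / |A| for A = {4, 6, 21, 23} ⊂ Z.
K = |A + A| / |A| = 9/4

Enumerate A + A = {a + b : a, b ∈ A}. With |A| = 4, there are |A|^2 = 16 ordered sum pairs; collecting distinct values, A + A = {8, 10, 12, 25, 27, 29, 42, 44, 46}, so |A + A| = 9. Thus K = 9/4. For comparison, the minimum possible |A + A| over all 4-element sets is 2·4 − 1 = 7 (so min K = 7/4), attained only by arithmetic progressions.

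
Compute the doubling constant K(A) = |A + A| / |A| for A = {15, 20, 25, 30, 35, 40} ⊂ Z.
K = |A + A| / |A| = 11/6

Enumerate A + A = {a + b : a, b ∈ A}. With |A| = 6, there are |A|^2 = 36 ordered sum pairs; collecting distinct values, A + A = {30, 35, 40, 45, 50, 55, 60, 65, 70, 75, 80}, so |A + A| = 11. Thus K = 11/6. Here |A + A| = 2|A| − 1 = 11, the minimum possible — so K = 11/6 is minimal, which holds iff A is an arithmetic progression.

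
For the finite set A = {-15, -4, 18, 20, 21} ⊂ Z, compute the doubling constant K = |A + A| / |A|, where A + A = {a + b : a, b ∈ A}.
K = |A + A| / |A| = 15/5 = 3

Enumerate A + A = {a + b : a, b ∈ A}. With |A| = 5, there are |A|^2 = 25 ordered sum pairs; collecting distinct values, A + A = {-30, -19, -8, 3, 5, 6, 14, 16, 17, 36, 38, 39, 40, 41, 42}, so |A + A| = 15. Thus K = 15/5 = 3. For comparison, the minimum possible |A + A| over all 5-element sets is 2·5 − 1 = 9 (so min K = 9/5), attained only by arithmetic progressions.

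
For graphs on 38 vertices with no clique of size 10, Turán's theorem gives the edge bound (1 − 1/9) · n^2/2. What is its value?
Turán density bound = (8/9) · 38^2/2 = 5776/9 ≈ 641.7778

Turán's theorem: ex(n, K_{r+1}) is achieved by the complete r-partite Turán graph T(n, r) with parts as balanced as possible, and is at most (1 − 1/r) · n^2/2. For r = 9, n = 38: the density bound is (8/9) · 1444/2 = 5776/9 ≈ 641.7778. The integer-valued extremum is e(T(38, 9)) = 641, which is strictly less than the density bound 5776/9 since 9 ∤ 38 (the parts of T(38, 9) cannot all be equal).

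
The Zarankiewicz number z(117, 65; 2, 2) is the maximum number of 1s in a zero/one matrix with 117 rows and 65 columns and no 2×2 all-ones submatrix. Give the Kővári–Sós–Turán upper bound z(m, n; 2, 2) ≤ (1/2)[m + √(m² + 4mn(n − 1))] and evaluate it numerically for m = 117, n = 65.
z(117, 65; 2, 2) ≤ (1/2)[117 + √(117² + 4·117·65·64)] = (1/2)[117 + √1960569] = 758.6016

Kővári–Sós–Turán: let r_1, ..., r_117 be the row sums and z = Σ r_i the total number of 1s. Each pair of columns can share at most one row with both entries 1 (else a 2×2 all-ones block appears), so Σ_i C(r_i, 2) ≤ C(65, 2) = 2080. By convexity Σ_i C(r_i, 2) ≥ 117·C(z/117, 2) = z(z − 117)/(2·117), giving z² − 117z − 117·65·64 ≤ 0 and hence z ≤ (1/2)[117 + √(13689 + 4·486720)] = (1/2)[117 + √1960569] ≈ (1/2)(117 + 1400.2032) = 758.6016.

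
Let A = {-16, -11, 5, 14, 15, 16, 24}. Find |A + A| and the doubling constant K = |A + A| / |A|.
K = |A + A| / |A| = 26/7

Enumerate A + A = {a + b : a, b ∈ A}. With |A| = 7, there are |A|^2 = 49 ordered sum pairs; collecting distinct values, A + A = {-32, -27, -22, -11, -6, -2, -1, 0, 3, 4, 5, 8, 10, 13, 19, 20, 21, 28, 29, 30, 31, 32, 38, 39, 40, 48}, so |A + A| = 26. Thus K = 26/7. For comparison, the minimum possible |A + A| over all 7-element sets is 2·7 − 1 = 13 (so min K = 13/7), attained only by arithmetic progressions.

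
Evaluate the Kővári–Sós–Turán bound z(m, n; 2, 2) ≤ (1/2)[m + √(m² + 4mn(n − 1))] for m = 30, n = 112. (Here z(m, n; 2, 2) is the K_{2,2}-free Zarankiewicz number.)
z(30, 112; 2, 2) ≤ (1/2)[30 + √(30² + 4·30·112·111)] = (1/2)[30 + √1492740] = 625.8887

Kővári–Sós–Turán: let r_1, ..., r_30 be the row sums and z = Σ r_i the total number of 1s. Each pair of columns can share at most one row with both entries 1 (else a 2×2 all-ones block appears), so Σ_i C(r_i, 2) ≤ C(112, 2) = 6216. By convexity Σ_i C(r_i, 2) ≥ 30·C(z/30, 2) = z(z − 30)/(2·30), giving z² − 30z − 30·112·111 ≤ 0 and hence z ≤ (1/2)[30 + √(900 + 4·372960)] = (1/2)[30 + √1492740] ≈ (1/2)(30 + 1221.7774) = 625.8887.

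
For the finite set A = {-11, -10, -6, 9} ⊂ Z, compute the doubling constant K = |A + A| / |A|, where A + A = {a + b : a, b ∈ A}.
K = |A + A| / |A| = 10/4 = 5/2

Enumerate A + A = {a + b : a, b ∈ A}. With |A| = 4, there are |A|^2 = 16 ordered sum pairs; collecting distinct values, A + A = {-22, -21, -20, -17, -16, -12, -2, -1, 3, 18}, so |A + A| = 10. Thus K = 10/4 = 5/2. For comparison, the minimum possible |A + A| over all 4-element sets is 2·4 − 1 = 7 (so min K = 7/4), attained only by arithmetic progressions.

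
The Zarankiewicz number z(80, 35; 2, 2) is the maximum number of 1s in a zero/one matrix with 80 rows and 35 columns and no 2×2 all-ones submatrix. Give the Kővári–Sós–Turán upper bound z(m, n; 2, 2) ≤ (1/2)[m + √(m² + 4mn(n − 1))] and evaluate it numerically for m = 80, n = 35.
z(80, 35; 2, 2) ≤ (1/2)[80 + √(80² + 4·80·35·34)] = (1/2)[80 + √387200] = 351.127

Kővári–Sós–Turán: let r_1, ..., r_80 be the row sums and z = Σ r_i the total number of 1s. Each pair of columns can share at most one row with both entries 1 (else a 2×2 all-ones block appears), so Σ_i C(r_i, 2) ≤ C(35, 2) = 595. By convexity Σ_i C(r_i, 2) ≥ 80·C(z/80, 2) = z(z − 80)/(2·80), giving z² − 80z − 80·35·34 ≤ 0 and hence z ≤ (1/2)[80 + √(6400 + 4·95200)] = (1/2)[80 + √387200] ≈ (1/2)(80 + 622.254) = 351.127.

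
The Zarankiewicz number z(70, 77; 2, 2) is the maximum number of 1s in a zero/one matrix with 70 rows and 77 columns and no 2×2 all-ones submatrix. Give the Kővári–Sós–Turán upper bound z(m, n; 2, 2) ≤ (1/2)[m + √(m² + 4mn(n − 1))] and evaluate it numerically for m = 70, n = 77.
z(70, 77; 2, 2) ≤ (1/2)[70 + √(70² + 4·70·77·76)] = (1/2)[70 + √1643460] = 675.9875

Kővári–Sós–Turán: let r_1, ..., r_70 be the row sums and z = Σ r_i the total number of 1s. Each pair of columns can share at most one row with both entries 1 (else a 2×2 all-ones block appears), so Σ_i C(r_i, 2) ≤ C(77, 2) = 2926. By convexity Σ_i C(r_i, 2) ≥ 70·C(z/70, 2) = z(z − 70)/(2·70), giving z² − 70z − 70·77·76 ≤ 0 and hence z ≤ (1/2)[70 + √(4900 + 4·409640)] = (1/2)[70 + √1643460] ≈ (1/2)(70 + 1281.975) = 675.9875.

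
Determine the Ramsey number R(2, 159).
R(2, 159) = 159

R(2, k) = k for all k ≥ 2: in a 2-colouring of K_k, either some edge is red (a red K_2) or all edges are blue (a blue K_k). And K_{158} coloured all-blue has no blue K_159, so R(2, 159) > 158. Hence R(2, 159) = 159.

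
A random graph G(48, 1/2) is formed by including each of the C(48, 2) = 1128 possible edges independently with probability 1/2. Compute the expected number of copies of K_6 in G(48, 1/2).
E[# K_6] = C(48, 6) · (1/2)^C(6, 2) = 12271512 / 2^15 = 1533939/4096 ≈ 374.496826

For each 6-subset S of vertices (there are C(48, 6) = 12271512 such S), let X_S = 1 if S induces a K_6 (all C(6, 2) = 15 edges present). Then P(X_S = 1) = (1/2)^15 = 1/32768. By linearity of expectation, E[# K_6] = C(48, 6) · (1/2)^15 = 12271512 / 32768 = 1533939/4096 ≈ 374.496826.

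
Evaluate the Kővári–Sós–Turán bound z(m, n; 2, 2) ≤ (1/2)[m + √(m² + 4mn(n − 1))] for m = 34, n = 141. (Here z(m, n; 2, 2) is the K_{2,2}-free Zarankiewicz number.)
z(34, 141; 2, 2) ≤ (1/2)[34 + √(34² + 4·34·141·140)] = (1/2)[34 + √2685796] = 836.4199

Kővári–Sós–Turán: let r_1, ..., r_34 be the row sums and z = Σ r_i the total number of 1s. Each pair of columns can share at most one row with both entries 1 (else a 2×2 all-ones block appears), so Σ_i C(r_i, 2) ≤ C(141, 2) = 9870. By convexity Σ_i C(r_i, 2) ≥ 34·C(z/34, 2) = z(z − 34)/(2·34), giving z² − 34z − 34·141·140 ≤ 0 and hence z ≤ (1/2)[34 + √(1156 + 4·671160)] = (1/2)[34 + √2685796] ≈ (1/2)(34 + 1638.8398) = 836.4199.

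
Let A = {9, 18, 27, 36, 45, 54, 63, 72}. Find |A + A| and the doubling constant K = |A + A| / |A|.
K = |A + A| / |A| = 15/8

Enumerate A + A = {a + b : a, b ∈ A}. With |A| = 8, there are |A|^2 = 64 ordered sum pairs; collecting distinct values, A + A = {18, 27, 36, 45, 54, 63, 72, 81, 90, 99, 108, 117, 126, 135, 144}, so |A + A| = 15. Thus K = 15/8. Here |A + A| = 2|A| − 1 = 15, the minimum possible — so K = 15/8 is minimal, which holds iff A is an arithmetic progression.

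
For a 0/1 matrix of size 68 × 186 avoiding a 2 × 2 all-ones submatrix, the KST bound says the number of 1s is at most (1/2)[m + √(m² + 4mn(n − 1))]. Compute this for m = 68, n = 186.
z(68, 186; 2, 2) ≤ (1/2)[68 + √(68² + 4·68·186·185)] = (1/2)[68 + √9364144] = 1564.0444

Kővári–Sós–Turán: let r_1, ..., r_68 be the row sums and z = Σ r_i the total number of 1s. Each pair of columns can share at most one row with both entries 1 (else a 2×2 all-ones block appears), so Σ_i C(r_i, 2) ≤ C(186, 2) = 17205. By convexity Σ_i C(r_i, 2) ≥ 68·C(z/68, 2) = z(z − 68)/(2·68), giving z² − 68z − 68·186·185 ≤ 0 and hence z ≤ (1/2)[68 + √(4624 + 4·2339880)] = (1/2)[68 + √9364144] ≈ (1/2)(68 + 3060.0889) = 1564.0444.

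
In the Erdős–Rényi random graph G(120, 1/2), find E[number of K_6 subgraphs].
E[# K_6] = C(120, 6) · (1/2)^C(6, 2) = 3652745460 / 2^15 = 913186365/8192 ≈ 111472.944946

For each 6-subset S of vertices (there are C(120, 6) = 3652745460 such S), let X_S = 1 if S induces a K_6 (all C(6, 2) = 15 edges present). Then P(X_S = 1) = (1/2)^15 = 1/32768. By linearity of expectation, E[# K_6] = C(120, 6) · (1/2)^15 = 3652745460 / 32768 = 913186365/8192 ≈ 111472.944946.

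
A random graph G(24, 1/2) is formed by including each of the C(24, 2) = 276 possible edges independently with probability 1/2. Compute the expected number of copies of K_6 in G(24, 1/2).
E[# K_6] = C(24, 6) · (1/2)^C(6, 2) = 134596 / 2^15 = 33649/8192 ≈ 4.107544

For each 6-subset S of vertices (there are C(24, 6) = 134596 such S), let X_S = 1 if S induces a K_6 (all C(6, 2) = 15 edges present). Then P(X_S = 1) = (1/2)^15 = 1/32768. By linearity of expectation, E[# K_6] = C(24, 6) · (1/2)^15 = 134596 / 32768 = 33649/8192 ≈ 4.107544.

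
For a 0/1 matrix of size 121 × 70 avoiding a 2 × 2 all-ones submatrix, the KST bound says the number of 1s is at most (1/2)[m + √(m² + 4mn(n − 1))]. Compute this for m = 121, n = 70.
z(121, 70; 2, 2) ≤ (1/2)[121 + √(121² + 4·121·70·69)] = (1/2)[121 + √2352361] = 827.3704

Kővári–Sós–Turán: let r_1, ..., r_121 be the row sums and z = Σ r_i the total number of 1s. Each pair of columns can share at most one row with both entries 1 (else a 2×2 all-ones block appears), so Σ_i C(r_i, 2) ≤ C(70, 2) = 2415. By convexity Σ_i C(r_i, 2) ≥ 121·C(z/121, 2) = z(z − 121)/(2·121), giving z² − 121z − 121·70·69 ≤ 0 and hence z ≤ (1/2)[121 + √(14641 + 4·584430)] = (1/2)[121 + √2352361] ≈ (1/2)(121 + 1533.7409) = 827.3704.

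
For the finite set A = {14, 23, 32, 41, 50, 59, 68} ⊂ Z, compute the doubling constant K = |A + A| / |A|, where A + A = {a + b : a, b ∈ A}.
K = |A + A| / |A| = 13/7

Enumerate A + A = {a + b : a, b ∈ A}. With |A| = 7, there are |A|^2 = 49 ordered sum pairs; collecting distinct values, A + A = {28, 37, 46, 55, 64, 73, 82, 91, 100, 109, 118, 127, 136}, so |A + A| = 13. Thus K = 13/7. Here |A + A| = 2|A| − 1 = 13, the minimum possible — so K = 13/7 is minimal, which holds iff A is an arithmetic progression.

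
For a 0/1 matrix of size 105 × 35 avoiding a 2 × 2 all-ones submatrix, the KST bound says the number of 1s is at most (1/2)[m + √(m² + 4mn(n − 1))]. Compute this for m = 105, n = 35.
z(105, 35; 2, 2) ≤ (1/2)[105 + √(105² + 4·105·35·34)] = (1/2)[105 + √510825] = 409.8601

Kővári–Sós–Turán: let r_1, ..., r_105 be the row sums and z = Σ r_i the total number of 1s. Each pair of columns can share at most one row with both entries 1 (else a 2×2 all-ones block appears), so Σ_i C(r_i, 2) ≤ C(35, 2) = 595. By convexity Σ_i C(r_i, 2) ≥ 105·C(z/105, 2) = z(z − 105)/(2·105), giving z² − 105z − 105·35·34 ≤ 0 and hence z ≤ (1/2)[105 + √(11025 + 4·124950)] = (1/2)[105 + √510825] ≈ (1/2)(105 + 714.7202) = 409.8601.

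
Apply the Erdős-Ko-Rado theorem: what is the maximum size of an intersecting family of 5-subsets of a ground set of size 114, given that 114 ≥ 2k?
max |F| = C(113, 4) = 6438740

The Erdős-Ko-Rado theorem states: for n ≥ 2k, an intersecting family of k-subsets of an n-element set has size at most C(n − 1, k − 1), with equality for 'star' families {A ⊆ [n] : |A| = k, i ∈ A} (fix an element i). For n = 114, k = 5: C(113, 4) = 6438740.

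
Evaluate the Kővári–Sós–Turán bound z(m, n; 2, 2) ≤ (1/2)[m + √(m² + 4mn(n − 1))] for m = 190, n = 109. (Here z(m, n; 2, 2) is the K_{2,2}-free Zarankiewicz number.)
z(190, 109; 2, 2) ≤ (1/2)[190 + √(190² + 4·190·109·108)] = (1/2)[190 + √8982820] = 1593.5676

Kővári–Sós–Turán: let r_1, ..., r_190 be the row sums and z = Σ r_i the total number of 1s. Each pair of columns can share at most one row with both entries 1 (else a 2×2 all-ones block appears), so Σ_i C(r_i, 2) ≤ C(109, 2) = 5886. By convexity Σ_i C(r_i, 2) ≥ 190·C(z/190, 2) = z(z − 190)/(2·190), giving z² − 190z − 190·109·108 ≤ 0 and hence z ≤ (1/2)[190 + √(36100 + 4·2236680)] = (1/2)[190 + √8982820] ≈ (1/2)(190 + 2997.1353) = 1593.5676.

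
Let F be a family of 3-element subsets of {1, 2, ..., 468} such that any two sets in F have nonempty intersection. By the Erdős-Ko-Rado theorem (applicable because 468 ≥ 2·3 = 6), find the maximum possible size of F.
max |F| = C(467, 2) = 108811

Erdős-Ko-Rado (1961): when n ≥ 2k, max |F| = C(n−1, k−1). The bound is attained by the star {A : i ∈ A} for any fixed i ∈ [n]. Here C(468−1, 3−1) = C(467, 2) = 108811.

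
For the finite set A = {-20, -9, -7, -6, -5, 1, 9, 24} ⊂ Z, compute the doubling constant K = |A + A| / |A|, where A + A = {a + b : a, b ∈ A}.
K = |A + A| / |A| = 30/8 = 15/4

Enumerate A + A = {a + b : a, b ∈ A}. With |A| = 8, there are |A|^2 = 64 ordered sum pairs; collecting distinct values, A + A = {-40, -29, -27, -26, -25, -19, -18, -16, -15, -14, -13, -12, -11, -10, -8, -6, -5, -4, 0, 2, 3, 4, 10, 15, 17, 18, 19, 25, 33, 48}, so |A + A| = 30. Thus K = 30/8 = 15/4. For comparison, the minimum possible |A + A| over all 8-element sets is 2·8 − 1 = 15 (so min K = 15/8), attained only by arithmetic progressions.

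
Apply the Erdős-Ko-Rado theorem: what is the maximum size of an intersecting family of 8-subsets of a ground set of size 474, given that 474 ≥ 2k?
max |F| = C(473, 7) = 1005140898156252

Erdős-Ko-Rado (1961): when n ≥ 2k, max |F| = C(n−1, k−1). The bound is attained by the star {A : i ∈ A} for any fixed i ∈ [n]. Here C(474−1, 8−1) = C(473, 7) = 1005140898156252.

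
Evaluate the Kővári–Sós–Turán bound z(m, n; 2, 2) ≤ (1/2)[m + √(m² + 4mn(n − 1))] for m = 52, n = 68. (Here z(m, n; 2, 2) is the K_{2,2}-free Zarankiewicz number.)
z(52, 68; 2, 2) ≤ (1/2)[52 + √(52² + 4·52·68·67)] = (1/2)[52 + √950352] = 513.43

Kővári–Sós–Turán: let r_1, ..., r_52 be the row sums and z = Σ r_i the total number of 1s. Each pair of columns can share at most one row with both entries 1 (else a 2×2 all-ones block appears), so Σ_i C(r_i, 2) ≤ C(68, 2) = 2278. By convexity Σ_i C(r_i, 2) ≥ 52·C(z/52, 2) = z(z − 52)/(2·52), giving z² − 52z − 52·68·67 ≤ 0 and hence z ≤ (1/2)[52 + √(2704 + 4·236912)] = (1/2)[52 + √950352] ≈ (1/2)(52 + 974.86) = 513.43.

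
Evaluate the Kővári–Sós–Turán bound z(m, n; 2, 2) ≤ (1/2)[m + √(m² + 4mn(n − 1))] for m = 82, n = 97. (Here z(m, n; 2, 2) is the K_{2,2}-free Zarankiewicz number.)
z(82, 97; 2, 2) ≤ (1/2)[82 + √(82² + 4·82·97·96)] = (1/2)[82 + √3061060] = 915.7943

Kővári–Sós–Turán: let r_1, ..., r_82 be the row sums and z = Σ r_i the total number of 1s. Each pair of columns can share at most one row with both entries 1 (else a 2×2 all-ones block appears), so Σ_i C(r_i, 2) ≤ C(97, 2) = 4656. By convexity Σ_i C(r_i, 2) ≥ 82·C(z/82, 2) = z(z − 82)/(2·82), giving z² − 82z − 82·97·96 ≤ 0 and hence z ≤ (1/2)[82 + √(6724 + 4·763584)] = (1/2)[82 + √3061060] ≈ (1/2)(82 + 1749.5885) = 915.7943.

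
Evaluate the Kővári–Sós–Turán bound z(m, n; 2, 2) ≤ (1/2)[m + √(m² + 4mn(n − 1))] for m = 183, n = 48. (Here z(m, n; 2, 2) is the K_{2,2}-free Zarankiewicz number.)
z(183, 48; 2, 2) ≤ (1/2)[183 + √(183² + 4·183·48·47)] = (1/2)[183 + √1684881] = 740.5148

Kővári–Sós–Turán: let r_1, ..., r_183 be the row sums and z = Σ r_i the total number of 1s. Each pair of columns can share at most one row with both entries 1 (else a 2×2 all-ones block appears), so Σ_i C(r_i, 2) ≤ C(48, 2) = 1128. By convexity Σ_i C(r_i, 2) ≥ 183·C(z/183, 2) = z(z − 183)/(2·183), giving z² − 183z − 183·48·47 ≤ 0 and hence z ≤ (1/2)[183 + √(33489 + 4·412848)] = (1/2)[183 + √1684881] ≈ (1/2)(183 + 1298.0297) = 740.5148.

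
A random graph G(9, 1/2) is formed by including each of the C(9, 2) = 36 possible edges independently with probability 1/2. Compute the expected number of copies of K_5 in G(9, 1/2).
E[# K_5] = C(9, 5) · (1/2)^C(5, 2) = 126 / 2^10 = 63/512 ≈ 0.123047

For each 5-subset S of vertices (there are C(9, 5) = 126 such S), let X_S = 1 if S induces a K_5 (all C(5, 2) = 10 edges present). Then P(X_S = 1) = (1/2)^10 = 1/1024. By linearity of expectation, E[# K_5] = C(9, 5) · (1/2)^10 = 126 / 1024 = 63/512 ≈ 0.123047.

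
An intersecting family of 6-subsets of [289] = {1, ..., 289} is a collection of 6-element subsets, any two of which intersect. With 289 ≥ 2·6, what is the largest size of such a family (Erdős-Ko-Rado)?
max |F| = C(288, 5) = 15944920992

Erdős-Ko-Rado (1961): when n ≥ 2k, max |F| = C(n−1, k−1). The bound is attained by the star {A : i ∈ A} for any fixed i ∈ [n]. Here C(289−1, 6−1) = C(288, 5) = 15944920992.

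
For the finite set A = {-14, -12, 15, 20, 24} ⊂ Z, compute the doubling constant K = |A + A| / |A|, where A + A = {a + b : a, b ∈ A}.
K = |A + A| / |A| = 15/5 = 3

Enumerate A + A = {a + b : a, b ∈ A}. With |A| = 5, there are |A|^2 = 25 ordered sum pairs; collecting distinct values, A + A = {-28, -26, -24, 1, 3, 6, 8, 10, 12, 30, 35, 39, 40, 44, 48}, so |A + A| = 15. Thus K = 15/5 = 3. For comparison, the minimum possible |A + A| over all 5-element sets is 2·5 − 1 = 9 (so min K = 9/5), attained only by arithmetic progressions.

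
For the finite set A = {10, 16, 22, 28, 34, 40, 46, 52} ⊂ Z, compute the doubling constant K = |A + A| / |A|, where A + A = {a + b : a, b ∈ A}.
K = |A + A| / |A| = 15/8

Enumerate A + A = {a + b : a, b ∈ A}. With |A| = 8, there are |A|^2 = 64 ordered sum pairs; collecting distinct values, A + A = {20, 26, 32, 38, 44, 50, 56, 62, 68, 74, 80, 86, 92, 98, 104}, so |A + A| = 15. Thus K = 15/8. Here |A + A| = 2|A| − 1 = 15, the minimum possible — so K = 15/8 is minimal, which holds iff A is an arithmetic progression.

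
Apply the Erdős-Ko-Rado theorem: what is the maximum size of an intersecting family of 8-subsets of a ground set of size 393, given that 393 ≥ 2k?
max |F| = C(392, 7) = 267409290432648

Erdős-Ko-Rado (1961): when n ≥ 2k, max |F| = C(n−1, k−1). The bound is attained by the star {A : i ∈ A} for any fixed i ∈ [n]. Here C(393−1, 8−1) = C(392, 7) = 267409290432648.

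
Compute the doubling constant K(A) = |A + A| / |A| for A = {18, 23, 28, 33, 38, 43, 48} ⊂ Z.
K = |A + A| / |A| = 13/7

Enumerate A + A = {a + b : a, b ∈ A}. With |A| = 7, there are |A|^2 = 49 ordered sum pairs; collecting distinct values, A + A = {36, 41, 46, 51, 56, 61, 66, 71, 76, 81, 86, 91, 96}, so |A + A| = 13. Thus K = 13/7. Here |A + A| = 2|A| − 1 = 13, the minimum possible — so K = 13/7 is minimal, which holds iff A is an arithmetic progression.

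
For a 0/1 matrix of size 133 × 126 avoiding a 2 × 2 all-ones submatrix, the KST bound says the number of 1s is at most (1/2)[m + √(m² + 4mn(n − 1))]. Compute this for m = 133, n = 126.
z(133, 126; 2, 2) ≤ (1/2)[133 + √(133² + 4·133·126·125)] = (1/2)[133 + √8396689] = 1515.352

Kővári–Sós–Turán: let r_1, ..., r_133 be the row sums and z = Σ r_i the total number of 1s. Each pair of columns can share at most one row with both entries 1 (else a 2×2 all-ones block appears), so Σ_i C(r_i, 2) ≤ C(126, 2) = 7875. By convexity Σ_i C(r_i, 2) ≥ 133·C(z/133, 2) = z(z − 133)/(2·133), giving z² − 133z − 133·126·125 ≤ 0 and hence z ≤ (1/2)[133 + √(17689 + 4·2094750)] = (1/2)[133 + √8396689] ≈ (1/2)(133 + 2897.7041) = 1515.352.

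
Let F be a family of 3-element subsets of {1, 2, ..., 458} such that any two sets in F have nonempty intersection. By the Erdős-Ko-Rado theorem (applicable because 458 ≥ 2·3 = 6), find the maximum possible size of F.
max |F| = C(457, 2) = 104196

The Erdős-Ko-Rado theorem states: for n ≥ 2k, an intersecting family of k-subsets of an n-element set has size at most C(n − 1, k − 1), with equality for 'star' families {A ⊆ [n] : |A| = k, i ∈ A} (fix an element i). For n = 458, k = 3: C(457, 2) = 104196.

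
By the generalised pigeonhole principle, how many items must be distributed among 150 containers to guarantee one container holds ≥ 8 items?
n = (8 − 1)·150 + 1 = 1051

By the generalised pigeonhole principle, to guarantee some box contains ≥ r objects we need more than (r − 1) · k objects total. Threshold: n = (r − 1) · k + 1. With r = 8 and k = 150: n = 7 · 150 + 1 = 1050 + 1 = 1051. For n = 1050 = 7 · 150, we can put exactly 7 objects in every box, avoiding 8 in any single one — so 1051 is tight.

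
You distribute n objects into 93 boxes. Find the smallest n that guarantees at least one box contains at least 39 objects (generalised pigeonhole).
n = (39 − 1)·93 + 1 = 3535

By the generalised pigeonhole principle, to guarantee some box contains ≥ r objects we need more than (r − 1) · k objects total. Threshold: n = (r − 1) · k + 1. With r = 39 and k = 93: n = 38 · 93 + 1 = 3534 + 1 = 3535. For n = 3534 = 38 · 93, we can put exactly 38 objects in every box, avoiding 39 in any single one — so 3535 is tight.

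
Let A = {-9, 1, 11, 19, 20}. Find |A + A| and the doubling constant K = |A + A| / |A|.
K = |A + A| / |A| = 14/5

Enumerate A + A = {a + b : a, b ∈ A}. With |A| = 5, there are |A|^2 = 25 ordered sum pairs; collecting distinct values, A + A = {-18, -8, 2, 10, 11, 12, 20, 21, 22, 30, 31, 38, 39, 40}, so |A + A| = 14. Thus K = 14/5. For comparison, the minimum possible |A + A| over all 5-element sets is 2·5 − 1 = 9 (so min K = 9/5), attained only by arithmetic progressions.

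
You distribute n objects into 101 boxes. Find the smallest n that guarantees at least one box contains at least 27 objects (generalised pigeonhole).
n = (27 − 1)·101 + 1 = 2627

By the generalised pigeonhole principle, to guarantee some box contains ≥ r objects we need more than (r − 1) · k objects total. Threshold: n = (r − 1) · k + 1. With r = 27 and k = 101: n = 26 · 101 + 1 = 2626 + 1 = 2627. For n = 2626 = 26 · 101, we can put exactly 26 objects in every box, avoiding 27 in any single one — so 2627 is tight.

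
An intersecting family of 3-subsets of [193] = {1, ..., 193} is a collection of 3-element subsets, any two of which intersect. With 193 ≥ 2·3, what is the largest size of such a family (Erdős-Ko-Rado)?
max |F| = C(192, 2) = 18336

Erdős-Ko-Rado (1961): when n ≥ 2k, max |F| = C(n−1, k−1). The bound is attained by the star {A : i ∈ A} for any fixed i ∈ [n]. Here C(193−1, 3−1) = C(192, 2) = 18336.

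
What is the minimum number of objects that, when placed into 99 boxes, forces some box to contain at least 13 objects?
n = (13 − 1)·99 + 1 = 1189

By the generalised pigeonhole principle, to guarantee some box contains ≥ r objects we need more than (r − 1) · k objects total. Threshold: n = (r − 1) · k + 1. With r = 13 and k = 99: n = 12 · 99 + 1 = 1188 + 1 = 1189. For n = 1188 = 12 · 99, we can put exactly 12 objects in every box, avoiding 13 in any single one — so 1189 is tight.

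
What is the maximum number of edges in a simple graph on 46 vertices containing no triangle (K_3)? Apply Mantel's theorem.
ex(46, K_3) = ⌊46^2/4⌋ = 529

Mantel (1907): a triangle-free graph on n vertices has at most ⌊n^2/4⌋ edges, with equality for the complete bipartite graph K_{⌊n/2⌋, ⌈n/2⌉}. For n = 46: ⌊46^2/4⌋ = ⌊2116/4⌋ = 529. The extremal graph is K_{23, 23}, which has 23·23 = 529 edges.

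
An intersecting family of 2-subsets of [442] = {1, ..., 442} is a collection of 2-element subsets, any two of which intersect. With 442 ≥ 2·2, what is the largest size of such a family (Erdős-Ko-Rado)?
max |F| = C(441, 1) = 441

Erdős-Ko-Rado (1961): when n ≥ 2k, max |F| = C(n−1, k−1). The bound is attained by the star {A : i ∈ A} for any fixed i ∈ [n]. Here C(442−1, 2−1) = C(441, 1) = 441.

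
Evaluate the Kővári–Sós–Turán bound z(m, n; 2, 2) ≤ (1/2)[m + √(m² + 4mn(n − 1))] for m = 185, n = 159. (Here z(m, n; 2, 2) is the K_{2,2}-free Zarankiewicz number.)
z(185, 159; 2, 2) ≤ (1/2)[185 + √(185² + 4·185·159·158)] = (1/2)[185 + √18624505] = 2250.3059

Kővári–Sós–Turán: let r_1, ..., r_185 be the row sums and z = Σ r_i the total number of 1s. Each pair of columns can share at most one row with both entries 1 (else a 2×2 all-ones block appears), so Σ_i C(r_i, 2) ≤ C(159, 2) = 12561. By convexity Σ_i C(r_i, 2) ≥ 185·C(z/185, 2) = z(z − 185)/(2·185), giving z² − 185z − 185·159·158 ≤ 0 and hence z ≤ (1/2)[185 + √(34225 + 4·4647570)] = (1/2)[185 + √18624505] ≈ (1/2)(185 + 4315.6118) = 2250.3059.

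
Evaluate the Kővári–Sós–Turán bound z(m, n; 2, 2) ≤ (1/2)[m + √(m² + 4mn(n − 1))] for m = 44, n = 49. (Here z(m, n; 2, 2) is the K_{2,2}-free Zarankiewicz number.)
z(44, 49; 2, 2) ≤ (1/2)[44 + √(44² + 4·44·49·48)] = (1/2)[44 + √415888] = 344.4469

Kővári–Sós–Turán: let r_1, ..., r_44 be the row sums and z = Σ r_i the total number of 1s. Each pair of columns can share at most one row with both entries 1 (else a 2×2 all-ones block appears), so Σ_i C(r_i, 2) ≤ C(49, 2) = 1176. By convexity Σ_i C(r_i, 2) ≥ 44·C(z/44, 2) = z(z − 44)/(2·44), giving z² − 44z − 44·49·48 ≤ 0 and hence z ≤ (1/2)[44 + √(1936 + 4·103488)] = (1/2)[44 + √415888] ≈ (1/2)(44 + 644.8938) = 344.4469.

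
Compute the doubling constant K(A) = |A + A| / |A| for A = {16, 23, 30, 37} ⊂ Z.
K = |A + A| / |A| = 7/4

Enumerate A + A = {a + b : a, b ∈ A}. With |A| = 4, there are |A|^2 = 16 ordered sum pairs; collecting distinct values, A + A = {32, 39, 46, 53, 60, 67, 74}, so |A + A| = 7. Thus K = 7/4. Here |A + A| = 2|A| − 1 = 7, the minimum possible — so K = 7/4 is minimal, which holds iff A is an arithmetic progression.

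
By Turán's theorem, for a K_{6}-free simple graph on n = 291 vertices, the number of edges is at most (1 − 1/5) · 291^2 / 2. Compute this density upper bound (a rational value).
Turán density bound = (4/5) · 291^2/2 = 169362/5 ≈ 33872.4

Turán's theorem: ex(n, K_{r+1}) is achieved by the complete r-partite Turán graph T(n, r) with parts as balanced as possible, and is at most (1 − 1/r) · n^2/2. For r = 5, n = 291: the density bound is (4/5) · 84681/2 = 169362/5 ≈ 33872.4. The integer-valued extremum is e(T(291, 5)) = 33872, which is strictly less than the density bound 169362/5 since 5 ∤ 291 (the parts of T(291, 5) cannot all be equal).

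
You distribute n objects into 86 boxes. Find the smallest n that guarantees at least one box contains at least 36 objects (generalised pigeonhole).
n = (36 − 1)·86 + 1 = 3011

By the generalised pigeonhole principle, to guarantee some box contains ≥ r objects we need more than (r − 1) · k objects total. Threshold: n = (r − 1) · k + 1. With r = 36 and k = 86: n = 35 · 86 + 1 = 3010 + 1 = 3011. For n = 3010 = 35 · 86, we can put exactly 35 objects in every box, avoiding 36 in any single one — so 3011 is tight.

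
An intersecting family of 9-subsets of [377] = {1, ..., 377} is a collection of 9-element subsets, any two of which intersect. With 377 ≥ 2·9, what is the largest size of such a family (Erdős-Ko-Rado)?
max |F| = C(376, 8) = 9192295203757875

Erdős-Ko-Rado (1961): when n ≥ 2k, max |F| = C(n−1, k−1). The bound is attained by the star {A : i ∈ A} for any fixed i ∈ [n]. Here C(377−1, 9−1) = C(376, 8) = 9192295203757875.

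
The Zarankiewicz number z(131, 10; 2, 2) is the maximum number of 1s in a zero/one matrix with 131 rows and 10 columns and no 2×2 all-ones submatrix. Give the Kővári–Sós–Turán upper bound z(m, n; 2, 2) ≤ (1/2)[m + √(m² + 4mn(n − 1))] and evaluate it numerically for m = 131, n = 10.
z(131, 10; 2, 2) ≤ (1/2)[131 + √(131² + 4·131·10·9)] = (1/2)[131 + √64321] = 192.3079

Kővári–Sós–Turán: let r_1, ..., r_131 be the row sums and z = Σ r_i the total number of 1s. Each pair of columns can share at most one row with both entries 1 (else a 2×2 all-ones block appears), so Σ_i C(r_i, 2) ≤ C(10, 2) = 45. By convexity Σ_i C(r_i, 2) ≥ 131·C(z/131, 2) = z(z − 131)/(2·131), giving z² − 131z − 131·10·9 ≤ 0 and hence z ≤ (1/2)[131 + √(17161 + 4·11790)] = (1/2)[131 + √64321] ≈ (1/2)(131 + 253.6159) = 192.3079.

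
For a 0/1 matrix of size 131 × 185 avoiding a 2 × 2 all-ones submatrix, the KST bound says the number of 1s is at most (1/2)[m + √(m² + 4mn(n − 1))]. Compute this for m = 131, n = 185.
z(131, 185; 2, 2) ≤ (1/2)[131 + √(131² + 4·131·185·184)] = (1/2)[131 + √17854121] = 2178.2069

Kővári–Sós–Turán: let r_1, ..., r_131 be the row sums and z = Σ r_i the total number of 1s. Each pair of columns can share at most one row with both entries 1 (else a 2×2 all-ones block appears), so Σ_i C(r_i, 2) ≤ C(185, 2) = 17020. By convexity Σ_i C(r_i, 2) ≥ 131·C(z/131, 2) = z(z − 131)/(2·131), giving z² − 131z − 131·185·184 ≤ 0 and hence z ≤ (1/2)[131 + √(17161 + 4·4459240)] = (1/2)[131 + √17854121] ≈ (1/2)(131 + 4225.4137) = 2178.2069.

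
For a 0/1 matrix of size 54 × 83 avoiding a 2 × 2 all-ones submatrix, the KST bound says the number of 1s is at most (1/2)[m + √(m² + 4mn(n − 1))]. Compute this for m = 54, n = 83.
z(54, 83; 2, 2) ≤ (1/2)[54 + √(54² + 4·54·83·82)] = (1/2)[54 + √1473012] = 633.8385

Kővári–Sós–Turán: let r_1, ..., r_54 be the row sums and z = Σ r_i the total number of 1s. Each pair of columns can share at most one row with both entries 1 (else a 2×2 all-ones block appears), so Σ_i C(r_i, 2) ≤ C(83, 2) = 3403. By convexity Σ_i C(r_i, 2) ≥ 54·C(z/54, 2) = z(z − 54)/(2·54), giving z² − 54z − 54·83·82 ≤ 0 and hence z ≤ (1/2)[54 + √(2916 + 4·367524)] = (1/2)[54 + √1473012] ≈ (1/2)(54 + 1213.6771) = 633.8385.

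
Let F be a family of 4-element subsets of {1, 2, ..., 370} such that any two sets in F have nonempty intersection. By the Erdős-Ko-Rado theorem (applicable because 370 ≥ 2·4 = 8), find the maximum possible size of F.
max |F| = C(369, 3) = 8305944

The Erdős-Ko-Rado theorem states: for n ≥ 2k, an intersecting family of k-subsets of an n-element set has size at most C(n − 1, k − 1), with equality for 'star' families {A ⊆ [n] : |A| = k, i ∈ A} (fix an element i). For n = 370, k = 4: C(369, 3) = 8305944.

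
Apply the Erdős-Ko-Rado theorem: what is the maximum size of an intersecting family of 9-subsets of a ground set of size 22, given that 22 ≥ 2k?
max |F| = C(21, 8) = 203490

Erdős-Ko-Rado (1961): when n ≥ 2k, max |F| = C(n−1, k−1). The bound is attained by the star {A : i ∈ A} for any fixed i ∈ [n]. Here C(22−1, 9−1) = C(21, 8) = 203490.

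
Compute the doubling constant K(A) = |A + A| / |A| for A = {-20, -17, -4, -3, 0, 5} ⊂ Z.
K = |A + A| / |A| = 20/6 = 10/3

Enumerate A + A = {a + b : a, b ∈ A}. With |A| = 6, there are |A|^2 = 36 ordered sum pairs; collecting distinct values, A + A = {-40, -37, -34, -24, -23, -21, -20, -17, -15, -12, -8, -7, -6, -4, -3, 0, 1, 2, 5, 10}, so |A + A| = 20. Thus K = 20/6 = 10/3. For comparison, the minimum possible |A + A| over all 6-element sets is 2·6 − 1 = 11 (so min K = 11/6), attained only by arithmetic progressions.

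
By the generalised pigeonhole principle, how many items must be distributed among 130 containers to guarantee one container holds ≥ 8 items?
n = (8 − 1)·130 + 1 = 911

By the generalised pigeonhole principle, to guarantee some box contains ≥ r objects we need more than (r − 1) · k objects total. Threshold: n = (r − 1) · k + 1. With r = 8 and k = 130: n = 7 · 130 + 1 = 910 + 1 = 911. For n = 910 = 7 · 130, we can put exactly 7 objects in every box, avoiding 8 in any single one — so 911 is tight.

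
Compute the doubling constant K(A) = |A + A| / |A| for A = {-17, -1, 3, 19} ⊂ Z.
K = |A + A| / |A| = 9/4

Enumerate A + A = {a + b : a, b ∈ A}. With |A| = 4, there are |A|^2 = 16 ordered sum pairs; collecting distinct values, A + A = {-34, -18, -14, -2, 2, 6, 18, 22, 38}, so |A + A| = 9. Thus K = 9/4. For comparison, the minimum possible |A + A| over all 4-element sets is 2·4 − 1 = 7 (so min K = 7/4), attained only by arithmetic progressions.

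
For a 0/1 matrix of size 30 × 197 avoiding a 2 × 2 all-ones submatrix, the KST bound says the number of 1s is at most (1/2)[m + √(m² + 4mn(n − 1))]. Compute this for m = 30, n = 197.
z(30, 197; 2, 2) ≤ (1/2)[30 + √(30² + 4·30·197·196)] = (1/2)[30 + √4634340] = 1091.3759

Kővári–Sós–Turán: let r_1, ..., r_30 be the row sums and z = Σ r_i the total number of 1s. Each pair of columns can share at most one row with both entries 1 (else a 2×2 all-ones block appears), so Σ_i C(r_i, 2) ≤ C(197, 2) = 19306. By convexity Σ_i C(r_i, 2) ≥ 30·C(z/30, 2) = z(z − 30)/(2·30), giving z² − 30z − 30·197·196 ≤ 0 and hence z ≤ (1/2)[30 + √(900 + 4·1158360)] = (1/2)[30 + √4634340] ≈ (1/2)(30 + 2152.7517) = 1091.3759.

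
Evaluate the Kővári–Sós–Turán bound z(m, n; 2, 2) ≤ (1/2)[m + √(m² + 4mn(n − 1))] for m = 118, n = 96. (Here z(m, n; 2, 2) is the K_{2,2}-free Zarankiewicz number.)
z(118, 96; 2, 2) ≤ (1/2)[118 + √(118² + 4·118·96·95)] = (1/2)[118 + √4318564] = 1098.0577

Kővári–Sós–Turán: let r_1, ..., r_118 be the row sums and z = Σ r_i the total number of 1s. Each pair of columns can share at most one row with both entries 1 (else a 2×2 all-ones block appears), so Σ_i C(r_i, 2) ≤ C(96, 2) = 4560. By convexity Σ_i C(r_i, 2) ≥ 118·C(z/118, 2) = z(z − 118)/(2·118), giving z² − 118z − 118·96·95 ≤ 0 and hence z ≤ (1/2)[118 + √(13924 + 4·1076160)] = (1/2)[118 + √4318564] ≈ (1/2)(118 + 2078.1155) = 1098.0577.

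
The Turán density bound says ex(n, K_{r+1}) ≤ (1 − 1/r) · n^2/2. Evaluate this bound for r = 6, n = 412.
Turán density bound = (5/6) · 412^2/2 = 212180/3 ≈ 70726.6667

Turán's theorem: ex(n, K_{r+1}) is achieved by the complete r-partite Turán graph T(n, r) with parts as balanced as possible, and is at most (1 − 1/r) · n^2/2. For r = 6, n = 412: the density bound is (5/6) · 169744/2 = 212180/3 ≈ 70726.6667. The integer-valued extremum is e(T(412, 6)) = 70726, which is strictly less than the density bound 212180/3 since 6 ∤ 412 (the parts of T(412, 6) cannot all be equal).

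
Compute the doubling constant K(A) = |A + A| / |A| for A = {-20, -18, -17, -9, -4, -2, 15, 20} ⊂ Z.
K = |A + A| / |A| = 34/8 = 17/4

Enumerate A + A = {a + b : a, b ∈ A}. With |A| = 8, there are |A|^2 = 64 ordered sum pairs; collecting distinct values, A + A = {-40, -38, -37, -36, -35, -34, -29, -27, -26, -24, -22, -21, -20, -19, -18, -13, -11, -8, -6, -5, -4, -3, -2, 0, 2, 3, 6, 11, 13, 16, 18, 30, 35, 40}, so |A + A| = 34. Thus K = 34/8 = 17/4. For comparison, the minimum possible |A + A| over all 8-element sets is 2·8 − 1 = 15 (so min K = 15/8), attained only by arithmetic progressions.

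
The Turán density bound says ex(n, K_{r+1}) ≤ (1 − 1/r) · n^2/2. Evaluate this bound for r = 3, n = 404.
Turán density bound = (2/3) · 404^2/2 = 163216/3 ≈ 54405.3333

Turán's theorem: ex(n, K_{r+1}) is achieved by the complete r-partite Turán graph T(n, r) with parts as balanced as possible, and is at most (1 − 1/r) · n^2/2. For r = 3, n = 404: the density bound is (2/3) · 163216/2 = 163216/3 ≈ 54405.3333. The integer-valued extremum is e(T(404, 3)) = 54405, which is strictly less than the density bound 163216/3 since 3 ∤ 404 (the parts of T(404, 3) cannot all be equal).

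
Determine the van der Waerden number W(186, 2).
W(186, 2) = 186 + 1 = 187

A 2-term AP is any pair of integers, so a monochromatic 2-AP exists iff some colour is used at least twice. With 186 colours, the colouring i ↦ i on {1, ..., 186} uses each colour once, avoiding any monochromatic pair, so W(186, 2) > 186. For {1, ..., 187}, pigeonhole forces two integers of the same colour, which form a monochromatic 2-AP. Hence W(186, 2) = 187.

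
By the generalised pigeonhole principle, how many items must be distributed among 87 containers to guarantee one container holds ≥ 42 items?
n = (42 − 1)·87 + 1 = 3568

By the generalised pigeonhole principle, to guarantee some box contains ≥ r objects we need more than (r − 1) · k objects total. Threshold: n = (r − 1) · k + 1. With r = 42 and k = 87: n = 41 · 87 + 1 = 3567 + 1 = 3568. For n = 3567 = 41 · 87, we can put exactly 41 objects in every box, avoiding 42 in any single one — so 3568 is tight.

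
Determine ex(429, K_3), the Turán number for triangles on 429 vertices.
ex(429, K_3) = ⌊429^2/4⌋ = 46010

Mantel (1907): a triangle-free graph on n vertices has at most ⌊n^2/4⌋ edges, with equality for the complete bipartite graph K_{⌊n/2⌋, ⌈n/2⌉}. For n = 429: ⌊429^2/4⌋ = ⌊184041/4⌋ = 46010. The extremal graph is K_{214, 215}, which has 214·215 = 46010 edges.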